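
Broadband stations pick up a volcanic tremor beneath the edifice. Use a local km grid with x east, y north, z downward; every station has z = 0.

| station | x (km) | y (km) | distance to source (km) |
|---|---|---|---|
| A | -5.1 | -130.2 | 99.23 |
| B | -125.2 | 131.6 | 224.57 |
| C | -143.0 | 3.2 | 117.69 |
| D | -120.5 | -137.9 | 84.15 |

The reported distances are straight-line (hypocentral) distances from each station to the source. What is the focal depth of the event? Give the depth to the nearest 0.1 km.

z ≈ 47.5 km

Each station gives a sphere (x−x_i)² + (y−y_i)² + z² = d_i² (stations at z=0).
Subtracting the A sphere from B and C: z² cancels, leaving linear equations in x and y:
-240.2 x + 523.6 y = -24569.54
-275.8 x + 266.8 y = -523.15
Solving: x ≈ -78.199, y ≈ -82.798 km (keep extra digits for the depth step; rounded: -78.2, -82.8).
Then from the A sphere: z² = 99.23² − (x + 5.1)² − (y + 130.2)² with x = -78.199, y = -82.798, so z ≈ 47.499 ≈ 47.5 km.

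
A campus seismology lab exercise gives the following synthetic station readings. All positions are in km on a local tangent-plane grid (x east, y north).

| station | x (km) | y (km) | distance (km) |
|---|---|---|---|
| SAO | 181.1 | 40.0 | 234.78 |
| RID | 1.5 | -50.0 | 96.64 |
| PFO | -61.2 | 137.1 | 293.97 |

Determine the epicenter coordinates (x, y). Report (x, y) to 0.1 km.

Circle about each station: (x − 181.1)² + (y − 40.0)² = 234.78²; (x − 1.5)² + (y + 50.0)² = 96.64²; (x + 61.2)² + (y − 137.1)² = 293.97².
Subtracting the SAO equation from the RID and PFO equations removes the quadratic terms:
-359.2 x − 180.0 y = 13887.40
-484.6 x + 194.2 y = -43152.07
Solving the 2×2 system: x ≈ 32.3, y ≈ -141.6 km.

32.3 km east, -141.6 km north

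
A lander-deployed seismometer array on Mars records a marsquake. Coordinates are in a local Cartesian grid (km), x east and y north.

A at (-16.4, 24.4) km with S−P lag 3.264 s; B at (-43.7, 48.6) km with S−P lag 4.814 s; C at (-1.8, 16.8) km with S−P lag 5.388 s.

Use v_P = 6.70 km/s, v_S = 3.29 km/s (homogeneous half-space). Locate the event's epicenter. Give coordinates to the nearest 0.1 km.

Distance from S−P lag: d = Δt · v_P v_S / (v_P − v_S) = Δt · (6.70·3.29)/(6.70−3.29) ≈ 6.4642·Δt.
So d_A = 21.10, d_B = 31.12, d_C = 34.83 km.
Circle about each station: (x + 16.4)² + (y − 24.4)² = 21.10²; (x + 43.7)² + (y − 48.6)² = 31.12²; (x + 1.8)² + (y − 16.8)² = 34.83².
Subtracting the A equation from the B and C equations removes the quadratic terms:
-54.6 x + 48.4 y = 2884.09
29.2 x − 15.2 y = -1346.76
Solving the 2×2 system: x ≈ -36.6, y ≈ 18.3 km.
Check against A (with the unrounded x, y): √((x + 16.4)²+(y − 24.4)²) = 21.09 ≈ 21.10 km. ✓

(-36.6, 18.3)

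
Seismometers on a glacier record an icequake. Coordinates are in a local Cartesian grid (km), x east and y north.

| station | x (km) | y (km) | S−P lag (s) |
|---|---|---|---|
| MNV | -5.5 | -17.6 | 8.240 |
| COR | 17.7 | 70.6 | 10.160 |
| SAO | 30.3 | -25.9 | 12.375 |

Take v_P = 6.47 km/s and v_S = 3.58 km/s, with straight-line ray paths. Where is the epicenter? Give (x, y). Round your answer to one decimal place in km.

(-52.3, 29.0)

Distance from S−P lag: d = Δt · v_P v_S / (v_P − v_S) = Δt · (6.47·3.58)/(6.47−3.58) ≈ 8.0147·Δt.
So d_MNV = 66.04, d_COR = 81.43, d_SAO = 99.18 km.
Circle about each station: (x + 5.5)² + (y + 17.6)² = 66.04²; (x − 17.7)² + (y − 70.6)² = 81.43²; (x − 30.3)² + (y + 25.9)² = 99.18².
Subtracting the MNV equation from the COR and SAO equations removes the quadratic terms:
46.4 x + 176.4 y = 2688.08
71.6 x − 16.6 y = -4226.50
Solving the 2×2 system: x ≈ -52.3, y ≈ 29.0 km.
Check against MNV (with the unrounded x, y): √((x + 5.5)²+(y + 17.6)²) = 66.05 ≈ 66.04 km. ✓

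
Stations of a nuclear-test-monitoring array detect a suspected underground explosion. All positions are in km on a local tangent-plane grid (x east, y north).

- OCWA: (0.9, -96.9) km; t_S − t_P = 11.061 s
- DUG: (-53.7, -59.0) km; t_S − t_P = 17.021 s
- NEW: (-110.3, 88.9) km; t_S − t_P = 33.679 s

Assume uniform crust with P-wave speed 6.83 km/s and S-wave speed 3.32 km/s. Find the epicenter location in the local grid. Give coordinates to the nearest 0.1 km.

56.0 km east, -51.4 km north

Distance from S−P lag: d = Δt · v_P v_S / (v_P − v_S) = Δt · (6.83·3.32)/(6.83−3.32) ≈ 6.4603·Δt.
So d_OCWA = 71.46, d_DUG = 109.96, d_NEW = 217.58 km.
Circle about each station: (x − 0.9)² + (y + 96.9)² = 71.46²; (x + 53.7)² + (y + 59.0)² = 109.96²; (x + 110.3)² + (y − 88.9)² = 217.58².
Subtracting the OCWA equation from the DUG and NEW equations removes the quadratic terms:
-109.2 x + 75.8 y = -10010.40
-222.4 x + 371.6 y = -31555.64
Solving the 2×2 system: x ≈ 56.0, y ≈ -51.4 km.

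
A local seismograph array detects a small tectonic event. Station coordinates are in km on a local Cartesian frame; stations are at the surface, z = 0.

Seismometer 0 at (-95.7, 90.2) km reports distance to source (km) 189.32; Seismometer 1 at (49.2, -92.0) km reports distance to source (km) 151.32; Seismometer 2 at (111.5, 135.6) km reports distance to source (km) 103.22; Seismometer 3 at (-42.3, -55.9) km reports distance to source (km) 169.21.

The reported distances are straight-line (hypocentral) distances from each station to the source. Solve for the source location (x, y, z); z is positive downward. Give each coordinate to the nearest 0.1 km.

Each station gives a sphere (x−x_i)² + (y−y_i)² + z² = d_i² (stations at z=0).
Subtracting the Seismometer 0 sphere from Seismometer 1 and Seismometer 2: z² cancels, leaving linear equations in x and y:
289.8 x − 364.4 y = 6534.43
414.4 x + 90.8 y = 38712.77
Solving: x ≈ 82.902, y ≈ 47.998 km (keep extra digits for the depth step; rounded: 82.9, 48.0).
Then from the Seismometer 0 sphere: z² = 189.32² − (x + 95.7)² − (y − 90.2)² with x = 82.902, y = 47.998, so z ≈ 46.501 ≈ 46.5 km.

(82.9, 48.0, 46.5)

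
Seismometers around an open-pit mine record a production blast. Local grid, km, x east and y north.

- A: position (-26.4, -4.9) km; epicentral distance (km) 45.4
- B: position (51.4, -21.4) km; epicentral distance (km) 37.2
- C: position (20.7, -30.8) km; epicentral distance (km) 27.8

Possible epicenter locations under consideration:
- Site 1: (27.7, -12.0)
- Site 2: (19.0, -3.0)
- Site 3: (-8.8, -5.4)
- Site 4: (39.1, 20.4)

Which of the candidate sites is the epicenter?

Site 2

For each candidate, compare |candidate − station| to the reported distance:
Site 1: residuals A 9.2, B 11.7, C 7.7 → max 11.7 km
Site 2: residuals A 0.0, B 0.1, C 0.1 → max 0.1 km
Site 3: residuals A 27.8, B 25.1, C 11.1 → max 27.8 km
Site 4: residuals A 24.8, B 6.4, C 26.6 → max 26.6 km
Only Site 2 has all residuals ≈ 0.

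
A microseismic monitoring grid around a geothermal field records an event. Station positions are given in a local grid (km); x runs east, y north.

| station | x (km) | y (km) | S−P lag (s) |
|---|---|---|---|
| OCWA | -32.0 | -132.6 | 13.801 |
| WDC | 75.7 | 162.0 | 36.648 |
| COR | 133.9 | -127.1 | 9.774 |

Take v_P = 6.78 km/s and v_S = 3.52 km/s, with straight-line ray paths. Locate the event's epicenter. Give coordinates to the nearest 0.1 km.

x ≈ 65.5 km, y ≈ -106.1 km

Distance from S−P lag: d = Δt · v_P v_S / (v_P − v_S) = Δt · (6.78·3.52)/(6.78−3.52) ≈ 7.3207·Δt.
So d_OCWA = 101.03, d_WDC = 268.29, d_COR = 71.55 km.
Circle about each station: (x + 32.0)² + (y + 132.6)² = 101.03²; (x − 75.7)² + (y − 162.0)² = 268.29²; (x − 133.9)² + (y + 127.1)² = 71.55².
Subtracting the OCWA equation from the WDC and COR equations removes the quadratic terms:
215.4 x + 589.2 y = -48404.73
331.8 x + 11.0 y = 20564.52
Solving the 2×2 system: x ≈ 65.5, y ≈ -106.1 km.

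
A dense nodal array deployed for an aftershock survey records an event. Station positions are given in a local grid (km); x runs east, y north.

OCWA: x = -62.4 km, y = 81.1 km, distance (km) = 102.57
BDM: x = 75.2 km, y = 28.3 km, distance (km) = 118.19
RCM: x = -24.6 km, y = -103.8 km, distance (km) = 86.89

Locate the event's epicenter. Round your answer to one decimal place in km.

Circle about each station: (x + 62.4)² + (y − 81.1)² = 102.57²; (x − 75.2)² + (y − 28.3)² = 118.19²; (x + 24.6)² + (y + 103.8)² = 86.89².
Subtracting pairs of circle equations eliminates x²+y² and gives linear equations (the radical axes):
275.2 x − 105.6 y = -7463.31
75.6 x − 369.8 y = 3879.36
Solving the 2×2 system: x ≈ -33.8, y ≈ -17.4 km.

(-33.8, -17.4)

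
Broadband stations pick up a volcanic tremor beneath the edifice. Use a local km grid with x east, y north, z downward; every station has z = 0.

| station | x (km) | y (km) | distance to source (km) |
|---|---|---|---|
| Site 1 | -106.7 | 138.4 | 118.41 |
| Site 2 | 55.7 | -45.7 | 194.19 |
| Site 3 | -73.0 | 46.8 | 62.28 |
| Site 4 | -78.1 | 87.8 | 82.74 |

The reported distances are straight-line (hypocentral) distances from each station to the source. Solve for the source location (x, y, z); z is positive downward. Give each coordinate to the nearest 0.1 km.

x ≈ -122.3 km, y ≈ 25.3 km, depth ≈ 31.4 km

Each station gives a sphere (x−x_i)² + (y−y_i)² + z² = d_i² (stations at z=0).
Subtracting the Site 1 sphere from Site 2 and Site 3: z² cancels, leaving linear equations in x and y:
324.8 x − 368.2 y = -49037.30
67.4 x − 183.2 y = -12878.08
Solving: x ≈ -122.293, y ≈ 25.303 km (keep extra digits for the depth step; rounded: -122.3, 25.3).
Then from the Site 1 sphere: z² = 118.41² − (x + 106.7)² − (y − 138.4)² with x = -122.293, y = 25.303, so z ≈ 31.414 ≈ 31.4 km.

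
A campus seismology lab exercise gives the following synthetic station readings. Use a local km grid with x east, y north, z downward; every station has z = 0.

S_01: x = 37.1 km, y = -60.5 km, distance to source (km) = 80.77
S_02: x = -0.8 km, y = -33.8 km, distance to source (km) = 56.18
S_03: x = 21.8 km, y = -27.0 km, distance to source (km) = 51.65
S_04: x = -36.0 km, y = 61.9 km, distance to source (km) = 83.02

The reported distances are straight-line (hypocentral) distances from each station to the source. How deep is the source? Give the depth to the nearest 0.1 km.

Each station gives a sphere (x−x_i)² + (y−y_i)² + z² = d_i² (stations at z=0).
Subtracting the S_01 sphere from S_02 and S_03: z² cancels, leaving linear equations in x and y:
-75.8 x + 53.4 y = -525.98
-30.6 x + 67.0 y = 23.65
Solving: x ≈ 10.597, y ≈ 5.193 km (keep extra digits for the depth step; rounded: 10.6, 5.2).
Then from the S_01 sphere: z² = 80.77² − (x − 37.1)² − (y + 60.5)² with x = 10.597, y = 5.193, so z ≈ 38.805 ≈ 38.8 km.
Check against S_04 (with the unrounded solution): distance 83.02 ≈ 83.02 km. ✓

depth ≈ 38.8 km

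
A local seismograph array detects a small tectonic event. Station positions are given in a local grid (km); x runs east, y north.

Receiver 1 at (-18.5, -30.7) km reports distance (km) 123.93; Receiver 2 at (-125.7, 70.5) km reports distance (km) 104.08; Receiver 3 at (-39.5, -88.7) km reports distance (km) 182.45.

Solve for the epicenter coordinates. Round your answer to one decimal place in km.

Circle about each station: (x + 18.5)² + (y + 30.7)² = 123.93²; (x + 125.7)² + (y − 70.5)² = 104.08²; (x + 39.5)² + (y + 88.7)² = 182.45².
Subtracting pairs of circle equations eliminates x²+y² and gives linear equations (the radical axes):
-214.4 x + 202.4 y = 24012.00
-42.0 x − 116.0 y = -9786.16
Solving the 2×2 system: x ≈ -24.1, y ≈ 93.1 km.

x ≈ -24.1 km, y ≈ 93.1 km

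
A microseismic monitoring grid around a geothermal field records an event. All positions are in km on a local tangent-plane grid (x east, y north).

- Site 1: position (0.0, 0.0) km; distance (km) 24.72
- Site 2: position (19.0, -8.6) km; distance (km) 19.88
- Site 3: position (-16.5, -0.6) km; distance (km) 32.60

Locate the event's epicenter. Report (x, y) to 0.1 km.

Circle about each station: x² + y² = 24.72²; (x − 19.0)² + (y + 8.6)² = 19.88²; (x + 16.5)² + (y + 0.6)² = 32.60².
Subtracting pairs of circle equations eliminates x²+y² and gives linear equations (the radical axes):
38.0 x − 17.2 y = 650.82
-33.0 x − 1.2 y = -179.07
Solving the 2×2 system: x ≈ 6.3, y ≈ -23.9 km.

6.3 km east, -23.9 km north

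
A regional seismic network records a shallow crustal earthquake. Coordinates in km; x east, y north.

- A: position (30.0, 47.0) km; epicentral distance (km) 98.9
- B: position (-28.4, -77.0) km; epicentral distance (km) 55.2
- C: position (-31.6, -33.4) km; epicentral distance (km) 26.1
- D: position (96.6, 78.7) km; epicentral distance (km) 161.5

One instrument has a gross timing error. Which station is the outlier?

Solve using three stations at a time. Using A, C, D (subtract circle equations pairwise → linear system) gives (x, y) ≈ (-8.1, -44.2).
Distances from that point to each station vs reported:
  A: calculated 98.8 vs reported 98.9 → residual 0.1 km
  B: calculated 38.6 vs reported 55.2 → residual 16.6 km
  C: calculated 25.8 vs reported 26.1 → residual 0.3 km
  D: calculated 161.5 vs reported 161.5 → residual 0.0 km
A, C, D are mutually consistent (residuals ≈ 0); B is off by 16.6 km.

B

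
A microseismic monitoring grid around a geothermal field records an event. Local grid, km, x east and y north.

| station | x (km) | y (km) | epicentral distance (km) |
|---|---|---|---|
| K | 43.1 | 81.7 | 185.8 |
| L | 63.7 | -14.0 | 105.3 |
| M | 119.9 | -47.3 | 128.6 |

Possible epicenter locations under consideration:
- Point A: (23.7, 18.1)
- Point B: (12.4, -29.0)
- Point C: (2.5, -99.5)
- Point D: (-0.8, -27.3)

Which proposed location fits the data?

Point C

For each candidate, compare |candidate − station| to the reported distance:
Point A: residuals K 119.3, L 54.0, M 12.3 → max 119.3 km
Point B: residuals K 70.9, L 51.9, M 19.6 → max 70.9 km
Point C: residuals K 0.1, L 0.2, M 0.1 → max 0.2 km
Point D: residuals K 68.3, L 39.4, M 6.3 → max 68.3 km
Only Point C has all residuals ≈ 0.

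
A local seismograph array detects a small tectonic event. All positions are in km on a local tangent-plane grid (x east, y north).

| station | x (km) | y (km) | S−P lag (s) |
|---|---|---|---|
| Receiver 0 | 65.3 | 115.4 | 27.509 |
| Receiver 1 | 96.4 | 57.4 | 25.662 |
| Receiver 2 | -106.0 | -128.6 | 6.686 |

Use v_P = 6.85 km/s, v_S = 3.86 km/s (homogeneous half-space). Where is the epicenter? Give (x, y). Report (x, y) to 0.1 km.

Distance from S−P lag: d = Δt · v_P v_S / (v_P − v_S) = Δt · (6.85·3.86)/(6.85−3.86) ≈ 8.8431·Δt.
So d_Receiver 0 = 243.27, d_Receiver 1 = 226.93, d_Receiver 2 = 59.13 km.
Circle about each station: (x − 65.3)² + (y − 115.4)² = 243.27²; (x − 96.4)² + (y − 57.4)² = 226.93²; (x + 106.0)² + (y + 128.6)² = 59.13².
Subtracting pairs of circle equations eliminates x²+y² and gives linear equations (the radical axes):
62.2 x − 116.0 y = 2689.54
-342.6 x − 488.0 y = 65876.65
Solving the 2×2 system: x ≈ -90.3, y ≈ -71.6 km.

-90.3 km east, -71.6 km north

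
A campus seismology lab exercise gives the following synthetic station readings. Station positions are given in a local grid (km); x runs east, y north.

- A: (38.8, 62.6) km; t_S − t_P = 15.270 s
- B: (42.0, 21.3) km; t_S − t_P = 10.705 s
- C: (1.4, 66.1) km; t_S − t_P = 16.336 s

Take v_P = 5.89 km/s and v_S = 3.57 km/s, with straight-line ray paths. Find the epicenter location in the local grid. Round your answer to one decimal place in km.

Distance from S−P lag: d = Δt · v_P v_S / (v_P − v_S) = Δt · (5.89·3.57)/(5.89−3.57) ≈ 9.0635·Δt.
So d_A = 138.40, d_B = 97.02, d_C = 148.06 km.
Circle about each station: (x − 38.8)² + (y − 62.6)² = 138.40²; (x − 42.0)² + (y − 21.3)² = 97.02²; (x − 1.4)² + (y − 66.1)² = 148.06².
Subtracting pairs of circle equations eliminates x²+y² and gives linear equations (the radical axes):
6.4 x − 82.6 y = 6535.17
-74.8 x + 7.0 y = -3820.23
Solving the 2×2 system: x ≈ 44.0, y ≈ -75.7 km.

44.0 km east, -75.7 km north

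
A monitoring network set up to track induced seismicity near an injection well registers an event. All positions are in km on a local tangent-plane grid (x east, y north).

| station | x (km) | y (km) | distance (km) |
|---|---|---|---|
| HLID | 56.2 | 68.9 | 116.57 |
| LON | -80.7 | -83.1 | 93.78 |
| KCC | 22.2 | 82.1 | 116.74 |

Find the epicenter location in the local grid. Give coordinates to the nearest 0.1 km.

-2.0 km east, -32.1 km north

Circle about each station: (x − 56.2)² + (y − 68.9)² = 116.57²; (x + 80.7)² + (y + 83.1)² = 93.78²; (x − 22.2)² + (y − 82.1)² = 116.74².
Subtracting pairs of circle equations eliminates x²+y² and gives linear equations (the radical axes):
-273.8 x − 304.0 y = 10306.33
-68.0 x + 26.4 y = -712.06
Solving the 2×2 system: x ≈ -2.0, y ≈ -32.1 km.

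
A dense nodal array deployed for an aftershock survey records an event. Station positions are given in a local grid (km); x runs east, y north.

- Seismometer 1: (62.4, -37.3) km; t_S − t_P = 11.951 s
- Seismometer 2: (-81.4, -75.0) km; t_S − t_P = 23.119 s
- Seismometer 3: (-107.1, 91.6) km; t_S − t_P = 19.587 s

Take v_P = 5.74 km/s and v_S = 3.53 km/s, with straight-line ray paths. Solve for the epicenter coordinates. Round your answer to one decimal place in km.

71.4 km east, 71.9 km north

Distance from S−P lag: d = Δt · v_P v_S / (v_P − v_S) = Δt · (5.74·3.53)/(5.74−3.53) ≈ 9.1684·Δt.
So d_Seismometer 1 = 109.57, d_Seismometer 2 = 211.96, d_Seismometer 3 = 179.58 km.
Circle about each station: (x − 62.4)² + (y + 37.3)² = 109.57²; (x + 81.4)² + (y + 75.0)² = 211.96²; (x + 107.1)² + (y − 91.6)² = 179.58².
Subtracting pairs of circle equations eliminates x²+y² and gives linear equations (the radical axes):
-287.6 x − 75.4 y = -25955.55
-339.0 x + 257.8 y = -5667.47
Solving the 2×2 system: x ≈ 71.4, y ≈ 71.9 km.
Check against Seismometer 1 (with the unrounded x, y): √((x − 62.4)²+(y + 37.3)²) = 109.57 ≈ 109.57 km. ✓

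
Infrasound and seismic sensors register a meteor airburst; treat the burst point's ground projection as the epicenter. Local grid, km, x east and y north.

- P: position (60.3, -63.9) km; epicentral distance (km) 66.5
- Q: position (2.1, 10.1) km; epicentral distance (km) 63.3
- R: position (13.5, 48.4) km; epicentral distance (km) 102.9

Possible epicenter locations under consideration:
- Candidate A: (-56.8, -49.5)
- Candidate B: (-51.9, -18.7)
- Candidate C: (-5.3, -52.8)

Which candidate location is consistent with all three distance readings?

Candidate C

For each candidate, compare |candidate − station| to the reported distance:
Candidate A: residuals P 51.5, Q 20.5, R 17.6 → max 51.5 km
Candidate B: residuals P 54.5, Q 2.1, R 9.2 → max 54.5 km
Candidate C: residuals P 0.0, Q 0.0, R 0.0 → max 0.0 km
Only Candidate C has all residuals ≈ 0.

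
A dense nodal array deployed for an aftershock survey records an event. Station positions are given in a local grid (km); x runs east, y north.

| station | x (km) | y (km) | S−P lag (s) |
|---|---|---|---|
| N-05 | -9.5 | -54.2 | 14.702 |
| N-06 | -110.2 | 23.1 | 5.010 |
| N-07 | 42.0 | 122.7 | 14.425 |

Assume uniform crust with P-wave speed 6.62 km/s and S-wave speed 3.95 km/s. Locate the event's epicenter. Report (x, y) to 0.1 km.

(-87.7, 66.7)

Distance from S−P lag: d = Δt · v_P v_S / (v_P − v_S) = Δt · (6.62·3.95)/(6.62−3.95) ≈ 9.7936·Δt.
So d_N-05 = 143.99, d_N-06 = 49.07, d_N-07 = 141.27 km.
Circle about each station: (x + 9.5)² + (y + 54.2)² = 143.99²; (x + 110.2)² + (y − 23.1)² = 49.07²; (x − 42.0)² + (y − 122.7)² = 141.27².
Subtracting the N-05 equation from the N-06 and N-07 equations removes the quadratic terms:
-201.4 x + 154.6 y = 27975.02
103.0 x + 353.8 y = 14567.31
Solving the 2×2 system: x ≈ -87.7, y ≈ 66.7 km.
Check against N-05 (with the unrounded x, y): √((x + 9.5)²+(y + 54.2)²) = 143.99 ≈ 143.99 km. ✓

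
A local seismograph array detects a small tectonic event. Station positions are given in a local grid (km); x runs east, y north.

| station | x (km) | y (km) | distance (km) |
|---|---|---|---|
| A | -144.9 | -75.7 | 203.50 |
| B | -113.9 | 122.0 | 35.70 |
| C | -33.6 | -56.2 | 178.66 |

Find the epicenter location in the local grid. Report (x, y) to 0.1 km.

x ≈ -78.6 km, y ≈ 116.7 km

Circle about each station: (x + 144.9)² + (y + 75.7)² = 203.50²; (x + 113.9)² + (y − 122.0)² = 35.70²; (x + 33.6)² + (y + 56.2)² = 178.66².
Subtracting the A equation from the B and C equations removes the quadratic terms:
62.0 x + 395.4 y = 41268.47
222.6 x + 39.0 y = -12946.25
Solving the 2×2 system: x ≈ -78.6, y ≈ 116.7 km.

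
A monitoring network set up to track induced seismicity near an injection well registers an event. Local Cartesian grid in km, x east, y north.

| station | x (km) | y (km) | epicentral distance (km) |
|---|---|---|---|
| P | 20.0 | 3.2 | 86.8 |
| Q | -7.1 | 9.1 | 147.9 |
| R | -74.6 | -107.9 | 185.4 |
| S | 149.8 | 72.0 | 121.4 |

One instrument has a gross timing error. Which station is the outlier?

Solve using three stations at a time. Using P, R, S (subtract circle equations pairwise → linear system) gives (x, y) ≈ (96.8, -37.3).
Distances from that point to each station vs reported:
  P: calculated 86.8 vs reported 86.8 → residual 0.0 km
  Q: calculated 113.8 vs reported 147.9 → residual 34.1 km
  R: calculated 185.4 vs reported 185.4 → residual 0.0 km
  S: calculated 121.4 vs reported 121.4 → residual 0.0 km
P, R, S are mutually consistent (residuals ≈ 0); Q is off by 34.1 km.

Q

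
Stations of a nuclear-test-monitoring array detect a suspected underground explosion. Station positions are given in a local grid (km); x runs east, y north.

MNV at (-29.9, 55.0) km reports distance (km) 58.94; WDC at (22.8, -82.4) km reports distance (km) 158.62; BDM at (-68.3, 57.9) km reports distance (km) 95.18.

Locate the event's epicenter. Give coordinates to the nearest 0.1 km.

25.1 km east, 76.2 km north

Circle about each station: (x + 29.9)² + (y − 55.0)² = 58.94²; (x − 22.8)² + (y + 82.4)² = 158.62²; (x + 68.3)² + (y − 57.9)² = 95.18².
Subtracting the MNV equation from the WDC and BDM equations removes the quadratic terms:
105.4 x − 274.8 y = -18295.79
-76.8 x + 5.8 y = -1487.02
Solving the 2×2 system: x ≈ 25.1, y ≈ 76.2 km.
Check against MNV (with the unrounded x, y): √((x + 29.9)²+(y − 55.0)²) = 58.97 ≈ 58.94 km. ✓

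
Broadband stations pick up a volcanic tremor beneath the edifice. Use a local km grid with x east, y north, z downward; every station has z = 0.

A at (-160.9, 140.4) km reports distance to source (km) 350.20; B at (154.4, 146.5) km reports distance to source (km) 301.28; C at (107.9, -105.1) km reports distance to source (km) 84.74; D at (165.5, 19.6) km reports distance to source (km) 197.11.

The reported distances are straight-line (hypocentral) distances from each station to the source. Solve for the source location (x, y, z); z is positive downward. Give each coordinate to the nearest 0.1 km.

(52.6, -130.9, 58.8)

Each station gives a sphere (x−x_i)² + (y−y_i)² + z² = d_i² (stations at z=0).
Subtracting the A sphere from B and C: z² cancels, leaving linear equations in x and y:
630.6 x + 12.2 y = 31571.04
537.6 x − 491.0 y = 92546.62
Solving: x ≈ 52.597, y ≈ -130.897 km (keep extra digits for the depth step; rounded: 52.6, -130.9).
Then from the A sphere: z² = 350.20² − (x + 160.9)² − (y − 140.4)² with x = 52.597, y = -130.897, so z ≈ 58.796 ≈ 58.8 km.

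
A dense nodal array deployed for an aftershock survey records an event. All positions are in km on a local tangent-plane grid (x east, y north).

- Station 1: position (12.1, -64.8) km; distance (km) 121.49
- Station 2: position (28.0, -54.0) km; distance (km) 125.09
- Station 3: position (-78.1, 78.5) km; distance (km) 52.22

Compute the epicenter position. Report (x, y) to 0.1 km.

-66.9 km east, 27.5 km north

Circle about each station: (x − 12.1)² + (y + 64.8)² = 121.49²; (x − 28.0)² + (y + 54.0)² = 125.09²; (x + 78.1)² + (y − 78.5)² = 52.22².
Subtracting the Station 1 equation from the Station 2 and Station 3 equations removes the quadratic terms:
31.8 x + 21.6 y = -1533.14
-180.4 x + 286.6 y = 19949.30
Solving the 2×2 system: x ≈ -66.9, y ≈ 27.5 km.
Check against Station 1 (with the unrounded x, y): √((x − 12.1)²+(y + 64.8)²) = 121.49 ≈ 121.49 km. ✓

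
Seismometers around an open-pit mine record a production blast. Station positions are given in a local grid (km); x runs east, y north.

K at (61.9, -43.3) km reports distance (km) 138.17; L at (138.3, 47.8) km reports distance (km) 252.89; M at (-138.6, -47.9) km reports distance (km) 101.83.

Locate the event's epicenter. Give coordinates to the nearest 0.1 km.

(-58.6, -110.9)

Circle about each station: (x − 61.9)² + (y + 43.3)² = 138.17²; (x − 138.3)² + (y − 47.8)² = 252.89²; (x + 138.6)² + (y + 47.9)² = 101.83².
Subtracting the K equation from the L and M equations removes the quadratic terms:
152.8 x + 182.2 y = -29157.17
-401.0 x − 9.2 y = 24519.47
Solving the 2×2 system: x ≈ -58.6, y ≈ -110.9 km.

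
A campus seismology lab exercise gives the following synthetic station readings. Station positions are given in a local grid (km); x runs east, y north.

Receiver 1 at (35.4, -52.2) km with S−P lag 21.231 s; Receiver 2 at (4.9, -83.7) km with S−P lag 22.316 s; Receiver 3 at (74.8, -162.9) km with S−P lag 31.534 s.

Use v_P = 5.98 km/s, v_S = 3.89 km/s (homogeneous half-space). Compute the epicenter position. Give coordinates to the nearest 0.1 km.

Distance from S−P lag: d = Δt · v_P v_S / (v_P − v_S) = Δt · (5.98·3.89)/(5.98−3.89) ≈ 11.1302·Δt.
So d_Receiver 1 = 236.31, d_Receiver 2 = 248.38, d_Receiver 3 = 350.98 km.
Circle about each station: (x − 35.4)² + (y + 52.2)² = 236.31²; (x − 4.9)² + (y + 83.7)² = 248.38²; (x − 74.8)² + (y + 162.9)² = 350.98².
Subtracting the Receiver 1 equation from the Receiver 2 and Receiver 3 equations removes the quadratic terms:
-61.0 x − 63.0 y = -2798.51
78.8 x − 221.4 y = -39191.09
Solving the 2×2 system: x ≈ -100.1, y ≈ 141.4 km.

-100.1 km east, 141.4 km north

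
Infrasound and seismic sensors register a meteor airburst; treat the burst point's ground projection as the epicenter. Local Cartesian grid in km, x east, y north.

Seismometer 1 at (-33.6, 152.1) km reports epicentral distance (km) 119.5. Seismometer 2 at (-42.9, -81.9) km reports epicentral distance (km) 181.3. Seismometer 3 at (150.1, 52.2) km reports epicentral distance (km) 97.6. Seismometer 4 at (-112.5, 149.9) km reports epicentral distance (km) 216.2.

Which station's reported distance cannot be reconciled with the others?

Solve using three stations at a time. Using Seismometer 1, Seismometer 2, Seismometer 3 (subtract circle equations pairwise → linear system) gives (x, y) ≈ (54.3, 71.1).
Distances from that point to each station vs reported:
  Seismometer 1: calculated 119.5 vs reported 119.5 → residual 0.0 km
  Seismometer 2: calculated 181.3 vs reported 181.3 → residual 0.0 km
  Seismometer 3: calculated 97.6 vs reported 97.6 → residual 0.0 km
  Seismometer 4: calculated 184.5 vs reported 216.2 → residual 31.7 km
Seismometer 1, Seismometer 2, Seismometer 3 are mutually consistent (residuals ≈ 0); Seismometer 4 is off by 31.7 km.

Seismometer 4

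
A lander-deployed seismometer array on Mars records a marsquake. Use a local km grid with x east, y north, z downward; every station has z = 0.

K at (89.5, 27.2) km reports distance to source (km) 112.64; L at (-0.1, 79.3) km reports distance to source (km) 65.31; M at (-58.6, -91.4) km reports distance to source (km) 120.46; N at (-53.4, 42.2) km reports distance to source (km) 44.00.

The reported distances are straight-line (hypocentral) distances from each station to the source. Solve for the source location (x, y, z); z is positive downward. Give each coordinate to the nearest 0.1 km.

Each station gives a sphere (x−x_i)² + (y−y_i)² + z² = d_i² (stations at z=0).
Subtracting the K sphere from L and M: z² cancels, leaving linear equations in x and y:
-179.2 x + 104.2 y = 5960.78
-296.2 x − 237.2 y = 1214.99
Solving: x ≈ -20.996, y ≈ 21.097 km (keep extra digits for the depth step; rounded: -21.0, 21.1).
Then from the K sphere: z² = 112.64² − (x − 89.5)² − (y − 27.2)² with x = -20.996, y = 21.097, so z ≈ 21.004 ≈ 21.0 km.
Check against N (with the unrounded solution): distance 44.01 ≈ 44.00 km. ✓

x ≈ -21.0 km, y ≈ 21.1 km, depth ≈ 21.0 km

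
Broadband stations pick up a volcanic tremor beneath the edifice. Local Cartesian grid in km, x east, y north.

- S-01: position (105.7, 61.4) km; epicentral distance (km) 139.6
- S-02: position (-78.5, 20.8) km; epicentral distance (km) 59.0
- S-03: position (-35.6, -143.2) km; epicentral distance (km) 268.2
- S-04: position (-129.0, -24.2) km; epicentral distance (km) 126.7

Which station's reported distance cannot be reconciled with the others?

Solve using three stations at a time. Using S-01, S-02, S-04 (subtract circle equations pairwise → linear system) gives (x, y) ≈ (-33.9, 59.6).
Distances from that point to each station vs reported:
  S-01: calculated 139.6 vs reported 139.6 → residual 0.0 km
  S-02: calculated 59.1 vs reported 59.0 → residual 0.1 km
  S-03: calculated 202.8 vs reported 268.2 → residual 65.4 km
  S-04: calculated 126.8 vs reported 126.7 → residual 0.1 km
S-01, S-02, S-04 are mutually consistent (residuals ≈ 0); S-03 is off by 65.4 km.

S-03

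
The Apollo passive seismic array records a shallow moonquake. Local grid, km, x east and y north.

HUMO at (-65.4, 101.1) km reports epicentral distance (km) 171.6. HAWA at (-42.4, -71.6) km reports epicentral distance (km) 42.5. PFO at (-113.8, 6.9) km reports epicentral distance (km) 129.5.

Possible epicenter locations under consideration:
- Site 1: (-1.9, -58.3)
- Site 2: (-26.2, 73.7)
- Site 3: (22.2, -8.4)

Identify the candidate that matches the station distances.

For each candidate, compare |candidate − station| to the reported distance:
Site 1: residuals HUMO 0.0, HAWA 0.1, PFO 0.0 → max 0.1 km
Site 2: residuals HUMO 123.8, HAWA 103.7, PFO 19.3 → max 123.8 km
Site 3: residuals HUMO 31.4, HAWA 47.9, PFO 7.4 → max 47.9 km
Only Site 1 has all residuals ≈ 0.

Site 1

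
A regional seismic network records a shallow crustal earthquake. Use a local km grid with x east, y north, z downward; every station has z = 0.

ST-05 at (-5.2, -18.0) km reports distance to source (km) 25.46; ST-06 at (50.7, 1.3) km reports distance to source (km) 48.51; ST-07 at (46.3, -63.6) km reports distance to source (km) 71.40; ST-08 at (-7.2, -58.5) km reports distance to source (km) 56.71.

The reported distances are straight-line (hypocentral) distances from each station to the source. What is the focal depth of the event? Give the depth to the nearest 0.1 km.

depth ≈ 19.5 km

Each station gives a sphere (x−x_i)² + (y−y_i)² + z² = d_i² (stations at z=0).
Subtracting the ST-05 sphere from ST-06 and ST-07: z² cancels, leaving linear equations in x and y:
111.8 x + 38.6 y = 516.13
103.0 x − 91.2 y = 1387.86
Solving: x ≈ 7.102, y ≈ -7.197 km (keep extra digits for the depth step; rounded: 7.1, -7.2).
Then from the ST-05 sphere: z² = 25.46² − (x + 5.2)² − (y + 18.0)² with x = 7.102, y = -7.197, so z ≈ 19.498 ≈ 19.5 km.
Check against ST-08 (with the unrounded solution): distance 56.72 ≈ 56.71 km. ✓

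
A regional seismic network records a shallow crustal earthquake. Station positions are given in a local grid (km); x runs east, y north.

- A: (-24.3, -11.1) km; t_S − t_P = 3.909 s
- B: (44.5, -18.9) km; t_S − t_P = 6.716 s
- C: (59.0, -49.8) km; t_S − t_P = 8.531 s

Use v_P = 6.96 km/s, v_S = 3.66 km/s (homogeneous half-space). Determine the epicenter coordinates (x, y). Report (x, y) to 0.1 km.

Distance from S−P lag: d = Δt · v_P v_S / (v_P − v_S) = Δt · (6.96·3.66)/(6.96−3.66) ≈ 7.7193·Δt.
So d_A = 30.17, d_B = 51.84, d_C = 65.85 km.
Circle about each station: (x + 24.3)² + (y + 11.1)² = 30.17²; (x − 44.5)² + (y + 18.9)² = 51.84²; (x − 59.0)² + (y + 49.8)² = 65.85².
Subtracting the A equation from the B and C equations removes the quadratic terms:
137.6 x − 15.6 y = -153.40
166.6 x − 77.4 y = 1821.35
Solving the 2×2 system: x ≈ -5.0, y ≈ -34.3 km.
Check against A (with the unrounded x, y): √((x + 24.3)²+(y + 11.1)²) = 30.18 ≈ 30.17 km. ✓

x ≈ -5.0 km, y ≈ -34.3 km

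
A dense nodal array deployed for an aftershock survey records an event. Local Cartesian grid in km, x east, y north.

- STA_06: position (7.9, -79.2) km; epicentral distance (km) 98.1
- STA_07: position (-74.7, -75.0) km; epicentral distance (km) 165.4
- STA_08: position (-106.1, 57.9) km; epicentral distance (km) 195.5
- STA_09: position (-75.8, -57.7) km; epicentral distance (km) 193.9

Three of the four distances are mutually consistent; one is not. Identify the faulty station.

Solve using three stations at a time. Using STA_06, STA_07, STA_08 (subtract circle equations pairwise → linear system) gives (x, y) ≈ (77.4, -9.8).
Distances from that point to each station vs reported:
  STA_06: calculated 98.2 vs reported 98.1 → residual 0.1 km
  STA_07: calculated 165.5 vs reported 165.4 → residual 0.1 km
  STA_08: calculated 195.6 vs reported 195.5 → residual 0.1 km
  STA_09: calculated 160.5 vs reported 193.9 → residual 33.4 km
STA_06, STA_07, STA_08 are mutually consistent (residuals ≈ 0); STA_09 is off by 33.4 km.

STA_09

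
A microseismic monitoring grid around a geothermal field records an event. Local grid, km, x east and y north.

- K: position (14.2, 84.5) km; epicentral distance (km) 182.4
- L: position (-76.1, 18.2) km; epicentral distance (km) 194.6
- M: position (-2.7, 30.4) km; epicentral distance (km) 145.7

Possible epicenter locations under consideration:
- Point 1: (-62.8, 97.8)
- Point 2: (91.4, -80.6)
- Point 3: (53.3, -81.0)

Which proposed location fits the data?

For each candidate, compare |candidate − station| to the reported distance:
Point 1: residuals K 104.3, L 113.9, M 55.4 → max 113.9 km
Point 2: residuals K 0.1, L 0.1, M 0.2 → max 0.2 km
Point 3: residuals K 12.3, L 31.6, M 21.0 → max 31.6 km
Only Point 2 has all residuals ≈ 0.

Point 2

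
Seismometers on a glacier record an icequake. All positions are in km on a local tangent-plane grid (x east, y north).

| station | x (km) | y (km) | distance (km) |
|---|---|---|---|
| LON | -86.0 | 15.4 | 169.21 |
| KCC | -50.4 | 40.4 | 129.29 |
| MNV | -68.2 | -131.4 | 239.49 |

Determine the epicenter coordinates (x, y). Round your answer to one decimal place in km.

Circle about each station: (x + 86.0)² + (y − 15.4)² = 169.21²; (x + 50.4)² + (y − 40.4)² = 129.29²; (x + 68.2)² + (y + 131.4)² = 239.49².
Subtracting pairs of circle equations eliminates x²+y² and gives linear equations (the radical axes):
71.2 x + 50.0 y = 8455.28
35.6 x − 293.6 y = -14439.40
Solving the 2×2 system: x ≈ 77.6, y ≈ 58.6 km.

(77.6, 58.6)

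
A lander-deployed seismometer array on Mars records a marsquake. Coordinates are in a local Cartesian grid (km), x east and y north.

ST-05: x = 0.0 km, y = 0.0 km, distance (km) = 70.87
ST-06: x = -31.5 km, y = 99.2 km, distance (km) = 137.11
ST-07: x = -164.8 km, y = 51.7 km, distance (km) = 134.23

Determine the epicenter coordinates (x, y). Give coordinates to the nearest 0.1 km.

Circle about each station: x² + y² = 70.87²; (x + 31.5)² + (y − 99.2)² = 137.11²; (x + 164.8)² + (y − 51.7)² = 134.23².
Subtracting the ST-05 equation from the ST-06 and ST-07 equations removes the quadratic terms:
-63.0 x + 198.4 y = -2943.71
-329.6 x + 103.4 y = 16836.79
Solving the 2×2 system: x ≈ -61.9, y ≈ -34.5 km.
Check against ST-05 (with the unrounded x, y): √(x²+y²) = 70.87 ≈ 70.87 km. ✓

x ≈ -61.9 km, y ≈ -34.5 km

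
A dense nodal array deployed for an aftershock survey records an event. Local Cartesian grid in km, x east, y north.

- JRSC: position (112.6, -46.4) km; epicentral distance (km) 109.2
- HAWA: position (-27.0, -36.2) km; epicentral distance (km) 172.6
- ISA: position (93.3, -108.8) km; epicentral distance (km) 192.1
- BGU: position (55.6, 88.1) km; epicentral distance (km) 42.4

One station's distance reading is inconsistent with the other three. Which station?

Solve using three stations at a time. Using HAWA, ISA, BGU (subtract circle equations pairwise → linear system) gives (x, y) ≈ (97.6, 83.2).
Distances from that point to each station vs reported:
  JRSC: calculated 130.5 vs reported 109.2 → residual 21.3 km
  HAWA: calculated 172.6 vs reported 172.6 → residual 0.0 km
  ISA: calculated 192.1 vs reported 192.1 → residual 0.0 km
  BGU: calculated 42.3 vs reported 42.4 → residual 0.1 km
HAWA, ISA, BGU are mutually consistent (residuals ≈ 0); JRSC is off by 21.3 km.

JRSC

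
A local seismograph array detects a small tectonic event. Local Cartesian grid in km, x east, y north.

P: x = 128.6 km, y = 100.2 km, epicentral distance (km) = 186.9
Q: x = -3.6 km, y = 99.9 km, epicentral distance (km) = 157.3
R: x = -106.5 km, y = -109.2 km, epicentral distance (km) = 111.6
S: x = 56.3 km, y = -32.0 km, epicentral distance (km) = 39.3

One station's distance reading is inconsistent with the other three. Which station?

R

Solve using three stations at a time. Using P, Q, S (subtract circle equations pairwise → linear system) gives (x, y) ≈ (24.3, -54.9).
Distances from that point to each station vs reported:
  P: calculated 186.9 vs reported 186.9 → residual 0.0 km
  Q: calculated 157.3 vs reported 157.3 → residual 0.0 km
  R: calculated 141.6 vs reported 111.6 → residual 30.0 km
  S: calculated 39.3 vs reported 39.3 → residual 0.0 km
P, Q, S are mutually consistent (residuals ≈ 0); R is off by 30.0 km.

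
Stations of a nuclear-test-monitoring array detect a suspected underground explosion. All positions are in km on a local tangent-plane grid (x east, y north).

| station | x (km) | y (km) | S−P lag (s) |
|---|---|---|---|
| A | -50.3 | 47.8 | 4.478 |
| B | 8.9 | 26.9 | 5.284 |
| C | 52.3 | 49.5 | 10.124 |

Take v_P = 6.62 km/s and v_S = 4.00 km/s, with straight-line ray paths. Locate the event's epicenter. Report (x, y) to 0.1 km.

(-39.3, 3.9)

Distance from S−P lag: d = Δt · v_P v_S / (v_P − v_S) = Δt · (6.62·4.00)/(6.62−4.00) ≈ 10.1069·Δt.
So d_A = 45.26, d_B = 53.40, d_C = 102.32 km.
Circle about each station: (x + 50.3)² + (y − 47.8)² = 45.26²; (x − 8.9)² + (y − 26.9)² = 53.40²; (x − 52.3)² + (y − 49.5)² = 102.32².
Subtracting the A equation from the B and C equations removes the quadratic terms:
118.4 x − 41.8 y = -4815.20
205.2 x + 3.4 y = -8050.30
Solving the 2×2 system: x ≈ -39.3, y ≈ 3.9 km.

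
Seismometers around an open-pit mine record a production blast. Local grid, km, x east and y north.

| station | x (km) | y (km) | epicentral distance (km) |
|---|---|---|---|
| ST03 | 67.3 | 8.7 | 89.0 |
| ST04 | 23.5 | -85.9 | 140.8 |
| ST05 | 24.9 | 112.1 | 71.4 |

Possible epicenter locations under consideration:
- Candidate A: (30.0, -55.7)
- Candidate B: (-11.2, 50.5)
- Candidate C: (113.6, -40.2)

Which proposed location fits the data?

For each candidate, compare |candidate − station| to the reported distance:
Candidate A: residuals ST03 14.6, ST04 109.9, ST05 96.5 → max 109.9 km
Candidate B: residuals ST03 0.1, ST04 0.1, ST05 0.0 → max 0.1 km
Candidate C: residuals ST03 21.7, ST04 39.8, ST05 104.8 → max 104.8 km
Only Candidate B has all residuals ≈ 0.

Candidate B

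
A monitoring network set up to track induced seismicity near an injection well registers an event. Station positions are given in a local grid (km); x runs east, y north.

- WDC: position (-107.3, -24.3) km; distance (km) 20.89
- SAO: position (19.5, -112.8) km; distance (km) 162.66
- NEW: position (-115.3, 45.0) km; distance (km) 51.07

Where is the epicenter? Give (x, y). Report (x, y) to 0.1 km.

Circle about each station: (x + 107.3)² + (y + 24.3)² = 20.89²; (x − 19.5)² + (y + 112.8)² = 162.66²; (x + 115.3)² + (y − 45.0)² = 51.07².
Subtracting the WDC equation from the SAO and NEW equations removes the quadratic terms:
253.6 x − 177.0 y = -25021.57
-16.0 x + 138.6 y = 1043.56
Solving the 2×2 system: x ≈ -101.6, y ≈ -4.2 km.

x ≈ -101.6 km, y ≈ -4.2 km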